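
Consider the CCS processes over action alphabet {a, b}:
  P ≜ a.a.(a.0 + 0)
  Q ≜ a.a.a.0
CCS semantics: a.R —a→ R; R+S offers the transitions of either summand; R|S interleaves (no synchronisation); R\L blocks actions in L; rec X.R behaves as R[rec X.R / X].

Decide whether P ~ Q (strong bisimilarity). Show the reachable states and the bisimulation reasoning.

P ~ Q

LTS(P): 4 reachable states
  m0 = a.a.(a.0 + 0) has moves ··a··> m1
  m1 = a.(a.0 + 0) has moves ··a··> m2
  m2 = a.0 + 0 has moves ··a··> m3
  m3 = 0 has moves (no moves)
LTS(Q): 4 reachable states
  n0 = a.a.a.0 has moves ··a··> n1
  n1 = a.a.0 has moves ··a··> n2
  n2 = a.0 has moves ··a··> n3
  n3 = 0 has moves (no moves)
Bisimilarity quotient blocks:
  B0 = {m0, n0}
  B1 = {m1, n1}
  B2 = {m2, n2}
  B3 = {m3, n3}
m0 ∈ B0, n0 ∈ B0 → same block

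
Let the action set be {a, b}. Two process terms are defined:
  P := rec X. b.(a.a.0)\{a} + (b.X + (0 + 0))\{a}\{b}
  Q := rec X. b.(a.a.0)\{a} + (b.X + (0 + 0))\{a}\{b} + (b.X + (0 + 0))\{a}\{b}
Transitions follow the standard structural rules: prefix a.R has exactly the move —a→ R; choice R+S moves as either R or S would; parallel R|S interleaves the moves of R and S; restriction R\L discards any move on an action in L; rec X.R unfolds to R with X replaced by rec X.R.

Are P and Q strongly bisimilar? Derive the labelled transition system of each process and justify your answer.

LTS(P): 2 reachable states
  m0 = rec X. b.(a.a.0)\{a} + (b.X + (0 + 0))\{a}\{b} :: ··b··> m1
  m1 = (a.a.0)\{a} :: deadlocked
LTS(Q): 2 reachable states
  n0 = rec X. b.(a.a.0)\{a} + (b.X + (0 + 0))\{a}\{b} + (b.X + (0 + 0))\{a}\{b} :: ··b··> n1
  n1 = (a.a.0)\{a} :: deadlocked
Coarsest stable partition (strong bisimilarity classes):
  B0 = {m0, n0}
  B1 = {m1, n1}
m0 ∈ B0, n0 ∈ B0 → same block

YES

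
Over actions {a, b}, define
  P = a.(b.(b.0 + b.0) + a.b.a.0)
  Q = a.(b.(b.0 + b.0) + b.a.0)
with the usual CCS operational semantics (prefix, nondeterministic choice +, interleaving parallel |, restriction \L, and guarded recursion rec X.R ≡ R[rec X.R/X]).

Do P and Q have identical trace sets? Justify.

trace-distinct — witness ⟨aa⟩

Reachable graph of P (6 states):
  s0 = a.(b.(b.0 + b.0) + a.b.a.0) :: —a→ s1
  s1 = b.(b.0 + b.0) + a.b.a.0 :: —a→ s2, —b→ s3
  s2 = b.a.0 :: —b→ s4
  s3 = b.0 + b.0 :: —b→ s5
  s4 = a.0 :: —a→ s5
  s5 = 0 :: stopped
Reachable graph of Q (5 states):
  t0 = a.(b.(b.0 + b.0) + b.a.0) :: —a→ t1
  t1 = b.(b.0 + b.0) + b.a.0 :: —b→ t2, —b→ t3
  t2 = a.0 :: —a→ t4
  t3 = b.0 + b.0 :: —b→ t4
  t4 = 0 :: stopped
Run σ = ⟨aa⟩ on P: start {s0}
  after a @ step 1: {s1}
  after a @ step 2: {s2}
  ✓ P
Run σ = ⟨aa⟩ on Q: start {t0}
  after a @ step 1: {t1}
  after a @ step 2: ∅  — Q cannot continue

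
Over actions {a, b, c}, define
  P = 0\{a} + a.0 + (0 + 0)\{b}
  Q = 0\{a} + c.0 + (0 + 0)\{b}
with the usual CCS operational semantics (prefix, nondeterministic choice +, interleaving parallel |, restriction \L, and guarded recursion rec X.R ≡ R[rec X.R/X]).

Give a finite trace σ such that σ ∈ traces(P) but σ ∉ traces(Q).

LTS(P): 2 reachable states
  m0 = 0\{a} + a.0 + (0 + 0)\{b} :: --a--▸ m1
  m1 = 0 :: ∅
LTS(Q): 2 reachable states
  n0 = 0\{a} + c.0 + (0 + 0)\{b} :: --c--▸ n1
  n1 = 0 :: ∅
Trace ⟨a⟩ through P, begin at {m0}:
  [1] a ⇒ {m1}
  P completes σ.
Trace ⟨a⟩ through Q, begin at {n0}:
  [1] a ⇒ ∅ (Q stuck)

a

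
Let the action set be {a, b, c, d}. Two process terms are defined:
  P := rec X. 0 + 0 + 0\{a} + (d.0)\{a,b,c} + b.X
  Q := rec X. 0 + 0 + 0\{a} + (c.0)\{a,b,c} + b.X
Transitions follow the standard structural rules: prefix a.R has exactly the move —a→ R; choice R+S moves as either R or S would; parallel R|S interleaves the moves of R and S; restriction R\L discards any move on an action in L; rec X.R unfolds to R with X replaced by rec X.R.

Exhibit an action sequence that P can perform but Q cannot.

d

LTS(P): 2 reachable states
  u0 = rec X. 0 + 0 + 0\{a} + (d.0)\{a,b,c} + b.X → -b-> u0, -d-> u1
  u1 = 0\{a,b,c} → deadlocked
LTS(Q): 1 reachable states
  v0 = rec X. 0 + 0 + 0\{a} + (c.0)\{a,b,c} + b.X → -b-> v0
Trace ⟨d⟩ through P, begin at {u0}:
  after d @ step 1: {u1}
  ✓ P
Trace ⟨d⟩ through Q, begin at {v0}:
  after d @ step 1: no successor for Q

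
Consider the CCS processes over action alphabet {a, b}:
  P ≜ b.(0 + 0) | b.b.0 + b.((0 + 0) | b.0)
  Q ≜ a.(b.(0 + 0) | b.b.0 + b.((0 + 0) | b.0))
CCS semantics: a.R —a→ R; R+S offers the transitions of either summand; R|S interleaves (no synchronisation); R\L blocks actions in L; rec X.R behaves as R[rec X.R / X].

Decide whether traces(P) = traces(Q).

P's transition system — 6 states:
  p0 = b.(0 + 0) | b.b.0 + b.((0 + 0) | b.0) ⊢ --b--▸ p1, --b--▸ p2, --b--▸ p3
  p1 = (0 + 0) | b.0 ⊢ --b--▸ p4
  p2 = (0 + 0) | b.b.0 ⊢ --b--▸ p1
  p3 = b.(0 + 0) | b.0 ⊢ --b--▸ p1, --b--▸ p5
  p4 = (0 + 0) | 0 ⊢ ·
  p5 = b.(0 + 0) | 0 ⊢ --b--▸ p4
Q's transition system — 7 states:
  q0 = a.(b.(0 + 0) | b.b.0 + b.((0 + 0) | b.0)) ⊢ --a--▸ q1
  q1 = b.(0 + 0) | b.b.0 + b.((0 + 0) | b.0) ⊢ --b--▸ q2, --b--▸ q3, --b--▸ q4
  q2 = (0 + 0) | b.0 ⊢ --b--▸ q5
  q3 = (0 + 0) | b.b.0 ⊢ --b--▸ q2
  q4 = b.(0 + 0) | b.0 ⊢ --b--▸ q2, --b--▸ q6
  q5 = (0 + 0) | 0 ⊢ ·
  q6 = b.(0 + 0) | 0 ⊢ --b--▸ q5
Executing b from P (initial set {p0}):
  after b @ step 1: {p1, p2, p3}
  P completes σ.
Executing b from Q (initial set {q0}):
  after b @ step 1: ∅  — Q cannot continue

trace-distinct — witness ⟨b⟩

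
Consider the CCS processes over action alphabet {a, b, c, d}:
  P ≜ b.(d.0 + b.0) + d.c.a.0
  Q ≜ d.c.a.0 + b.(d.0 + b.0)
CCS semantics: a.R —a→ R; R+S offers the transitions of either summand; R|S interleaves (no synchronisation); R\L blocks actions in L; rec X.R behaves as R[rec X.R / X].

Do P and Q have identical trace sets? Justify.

traces(P) = traces(Q)

P's transition system — 5 states:
  u0 = b.(d.0 + b.0) + d.c.a.0 | -b-> u1, -d-> u2
  u1 = d.0 + b.0 | -b-> u3, -d-> u3
  u2 = c.a.0 | -c-> u4
  u3 = 0 | ∅
  u4 = a.0 | -a-> u3
Q's transition system — 5 states:
  v0 = d.c.a.0 + b.(d.0 + b.0) | -b-> v1, -d-> v2
  v1 = d.0 + b.0 | -b-> v3, -d-> v3
  v2 = c.a.0 | -c-> v4
  v3 = 0 | ∅
  v4 = a.0 | -a-> v3
Bisimilarity quotient blocks:
  B0 = {u0, v0}
  B1 = {u1, v1}
  B2 = {u3, v3}
  B3 = {u2, v2}
  B4 = {u4, v4}
u0 ∈ B0, v0 ∈ B0 → same block
Bisimilar ⇒ trace-equivalent.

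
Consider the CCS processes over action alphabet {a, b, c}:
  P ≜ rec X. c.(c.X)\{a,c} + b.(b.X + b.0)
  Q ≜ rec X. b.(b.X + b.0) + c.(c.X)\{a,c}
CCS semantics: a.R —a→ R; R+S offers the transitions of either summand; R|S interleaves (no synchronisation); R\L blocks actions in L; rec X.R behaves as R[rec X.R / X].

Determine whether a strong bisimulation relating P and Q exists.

LTS(P): 4 reachable states
  u0 = rec X. c.(c.X)\{a,c} + b.(b.X + b.0) :: ··b··> u1, ··c··> u2
  u1 = b.(rec X. c.(c.X)\{a,c} + b.(b.X + b.0)) + b.0 :: ··b··> u0, ··b··> u3
  u2 = (c.(rec X. c.(c.X)\{a,c} + b.(b.X + b.0)))\{a,c} :: stopped
  u3 = 0 :: stopped
LTS(Q): 4 reachable states
  v0 = rec X. b.(b.X + b.0) + c.(c.X)\{a,c} :: ··b··> v1, ··c··> v2
  v1 = b.(rec X. b.(b.X + b.0) + c.(c.X)\{a,c}) + b.0 :: ··b··> v0, ··b··> v3
  v2 = (c.(rec X. b.(b.X + b.0) + c.(c.X)\{a,c}))\{a,c} :: stopped
  v3 = 0 :: stopped
Partition-refinement fixed point:
  B0 = {u0, v0}
  B1 = {u2, u3, v2, v3}
  B2 = {u1, v1}
u0 ∈ B0, v0 ∈ B0 → same block

YES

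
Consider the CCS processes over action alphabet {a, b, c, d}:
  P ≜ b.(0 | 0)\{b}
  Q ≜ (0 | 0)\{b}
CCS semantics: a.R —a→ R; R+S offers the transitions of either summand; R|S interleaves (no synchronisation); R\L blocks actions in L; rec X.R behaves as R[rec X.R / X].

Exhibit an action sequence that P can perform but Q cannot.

Reachable graph of P (2 states):
  s0 = b.(0 | 0)\{b} has moves --b--▸ s1
  s1 = (0 | 0)\{b} has moves (no moves)
Reachable graph of Q (1 states):
  t0 = (0 | 0)\{b} has moves (no moves)
Executing b from P (initial set {s0}):
  after b @ step 1: {s1}
  — P admits the full trace.
Executing b from Q (initial set {t0}):
  after b @ step 1: ∅ (Q stuck)

b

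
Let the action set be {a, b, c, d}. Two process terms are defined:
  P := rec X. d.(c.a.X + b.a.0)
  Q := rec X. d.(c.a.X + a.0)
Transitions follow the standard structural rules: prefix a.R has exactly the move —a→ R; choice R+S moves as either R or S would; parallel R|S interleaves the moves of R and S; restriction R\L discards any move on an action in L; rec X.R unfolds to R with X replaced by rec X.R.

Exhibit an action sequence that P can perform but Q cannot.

db

Reachable graph of P (5 states):
  m0 = rec X. d.(c.a.X + b.a.0) | —d→ m1
  m1 = c.a.(rec X. d.(c.a.X + b.a.0)) + b.a.0 | —b→ m2, —c→ m3
  m2 = a.0 | —a→ m4
  m3 = a.(rec X. d.(c.a.X + b.a.0)) | —a→ m0
  m4 = 0 | stopped
Reachable graph of Q (4 states):
  n0 = rec X. d.(c.a.X + a.0) | —d→ n1
  n1 = c.a.(rec X. d.(c.a.X + a.0)) + a.0 | —a→ n2, —c→ n3
  n2 = 0 | stopped
  n3 = a.(rec X. d.(c.a.X + a.0)) | —a→ n0
Executing db from P (initial set {m0}):
  after d @ step 1: {m1}
  after b @ step 2: {m2}
  — P admits the full trace.
Executing db from Q (initial set {n0}):
  after d @ step 1: {n1}
  after b @ step 2: no successor for Q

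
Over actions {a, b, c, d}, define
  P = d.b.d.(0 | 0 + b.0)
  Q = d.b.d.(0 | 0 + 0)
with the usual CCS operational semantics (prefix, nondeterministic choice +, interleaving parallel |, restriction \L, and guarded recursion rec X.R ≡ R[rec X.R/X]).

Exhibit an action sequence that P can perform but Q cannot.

LTS(P): 5 reachable states
  u0 = d.b.d.(0 | 0 + b.0) → —d→ u1
  u1 = b.d.(0 | 0 + b.0) → —b→ u2
  u2 = d.(0 | 0 + b.0) → —d→ u3
  u3 = 0 | 0 + b.0 → —b→ u4
  u4 = 0 → ·
LTS(Q): 4 reachable states
  v0 = d.b.d.(0 | 0 + 0) → —d→ v1
  v1 = b.d.(0 | 0 + 0) → —b→ v2
  v2 = d.(0 | 0 + 0) → —d→ v3
  v3 = 0 | 0 + 0 → ·
Executing dbdb from P (initial set {u0}):
  step 1 (d): {u1}
  step 2 (b): {u2}
  step 3 (d): {u3}
  step 4 (b): {u4}
  — P admits the full trace.
Executing dbdb from Q (initial set {v0}):
  step 1 (d): {v1}
  step 2 (b): {v2}
  step 3 (d): {v3}
  step 4 (b): no successor for Q

dbdb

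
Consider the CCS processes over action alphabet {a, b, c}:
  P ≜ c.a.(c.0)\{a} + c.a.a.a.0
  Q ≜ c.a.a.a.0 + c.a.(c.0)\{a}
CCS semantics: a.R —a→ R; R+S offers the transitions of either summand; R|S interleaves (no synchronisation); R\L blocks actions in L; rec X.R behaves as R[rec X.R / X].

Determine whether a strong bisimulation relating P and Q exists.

bisimilar

P's transition system — 8 states:
  p0 = c.a.(c.0)\{a} + c.a.a.a.0 ⊢ =c=> p1, =c=> p2
  p1 = a.(c.0)\{a} ⊢ =a=> p3
  p2 = a.a.a.0 ⊢ =a=> p4
  p3 = (c.0)\{a} ⊢ =c=> p5
  p4 = a.a.0 ⊢ =a=> p6
  p5 = 0\{a} ⊢ (no moves)
  p6 = a.0 ⊢ =a=> p7
  p7 = 0 ⊢ (no moves)
Q's transition system — 8 states:
  q0 = c.a.a.a.0 + c.a.(c.0)\{a} ⊢ =c=> q1, =c=> q2
  q1 = a.(c.0)\{a} ⊢ =a=> q3
  q2 = a.a.a.0 ⊢ =a=> q4
  q3 = (c.0)\{a} ⊢ =c=> q5
  q4 = a.a.0 ⊢ =a=> q6
  q5 = 0\{a} ⊢ (no moves)
  q6 = a.0 ⊢ =a=> q7
  q7 = 0 ⊢ (no moves)
Partition-refinement fixed point:
  B0 = {p0, q0}
  B1 = {p1, q1}
  B2 = {p3, q3}
  B3 = {p5, p7, q5, q7}
  B4 = {p2, q2}
  B5 = {p4, q4}
  B6 = {p6, q6}
p0 ∈ B0, q0 ∈ B0 → same block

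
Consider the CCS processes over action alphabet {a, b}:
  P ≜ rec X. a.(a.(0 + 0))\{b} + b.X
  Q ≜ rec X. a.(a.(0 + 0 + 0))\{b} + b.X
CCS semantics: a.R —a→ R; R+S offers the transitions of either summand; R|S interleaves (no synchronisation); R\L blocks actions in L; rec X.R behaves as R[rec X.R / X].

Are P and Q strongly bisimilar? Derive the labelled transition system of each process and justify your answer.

P ~ Q

Reachable graph of P (3 states):
  m0 = rec X. a.(a.(0 + 0))\{b} + b.X ⊢ =a=> m1, =b=> m0
  m1 = (a.(0 + 0))\{b} ⊢ =a=> m2
  m2 = (0 + 0)\{b} ⊢ (no moves)
Reachable graph of Q (3 states):
  n0 = rec X. a.(a.(0 + 0 + 0))\{b} + b.X ⊢ =a=> n1, =b=> n0
  n1 = (a.(0 + 0 + 0))\{b} ⊢ =a=> n2
  n2 = (0 + 0 + 0)\{b} ⊢ (no moves)
Partition-refinement fixed point:
  B0 = {m0, n0}
  B1 = {m1, n1}
  B2 = {m2, n2}
m0 ∈ B0, n0 ∈ B0 → same block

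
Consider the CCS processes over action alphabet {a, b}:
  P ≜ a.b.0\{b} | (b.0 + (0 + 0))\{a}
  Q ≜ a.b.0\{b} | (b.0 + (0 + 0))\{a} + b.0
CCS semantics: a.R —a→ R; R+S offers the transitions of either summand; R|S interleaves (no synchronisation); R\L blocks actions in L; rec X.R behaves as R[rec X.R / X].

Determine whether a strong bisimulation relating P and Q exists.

NO

P's transition system — 6 states:
  s0 = a.b.0\{b} | (b.0 + (0 + 0))\{a} :: —a→ s1, —b→ s2
  s1 = b.0\{b} | (b.0 + (0 + 0))\{a} :: —b→ s3, —b→ s4
  s2 = a.b.0\{b} | 0\{a} :: —a→ s4
  s3 = 0\{b} | (b.0 + (0 + 0))\{a} :: —b→ s5
  s4 = b.0\{b} | 0\{a} :: —b→ s5
  s5 = 0\{b} | 0\{a} :: stopped
Q's transition system — 7 states:
  t0 = a.b.0\{b} | (b.0 + (0 + 0))\{a} + b.0 :: —a→ t1, —b→ t2, —b→ t3
  t1 = b.0\{b} | (b.0 + (0 + 0))\{a} :: —b→ t4, —b→ t5
  t2 = 0 :: stopped
  t3 = a.b.0\{b} | 0\{a} :: —a→ t5
  t4 = 0\{b} | (b.0 + (0 + 0))\{a} :: —b→ t6
  t5 = b.0\{b} | 0\{a} :: —b→ t6
  t6 = 0\{b} | 0\{a} :: stopped
Bisimilarity quotient blocks:
  B0 = {s0}
  B1 = {s1, t1}
  B2 = {s3, s4, t4, t5}
  B3 = {s5, t2, t6}
  B4 = {s2, t3}
  B5 = {t0}
s0 ∈ B0, t0 ∈ B5 → different blocks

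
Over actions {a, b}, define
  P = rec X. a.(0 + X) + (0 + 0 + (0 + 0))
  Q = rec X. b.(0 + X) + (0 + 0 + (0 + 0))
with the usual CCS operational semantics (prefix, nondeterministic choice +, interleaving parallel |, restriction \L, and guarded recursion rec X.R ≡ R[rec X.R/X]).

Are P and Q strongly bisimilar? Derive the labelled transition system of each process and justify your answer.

LTS(P): 2 reachable states
  u0 = rec X. a.(0 + X) + (0 + 0 + (0 + 0)) ⊢ —a→ u1
  u1 = 0 + (rec X. a.(0 + X) + (0 + 0 + (0 + 0))) ⊢ —a→ u1
LTS(Q): 2 reachable states
  v0 = rec X. b.(0 + X) + (0 + 0 + (0 + 0)) ⊢ —b→ v1
  v1 = 0 + (rec X. b.(0 + X) + (0 + 0 + (0 + 0))) ⊢ —b→ v1
Partition-refinement fixed point:
  B0 = {u0, u1}
  B1 = {v0, v1}
u0 ∈ B0, v0 ∈ B1 → different blocks

NO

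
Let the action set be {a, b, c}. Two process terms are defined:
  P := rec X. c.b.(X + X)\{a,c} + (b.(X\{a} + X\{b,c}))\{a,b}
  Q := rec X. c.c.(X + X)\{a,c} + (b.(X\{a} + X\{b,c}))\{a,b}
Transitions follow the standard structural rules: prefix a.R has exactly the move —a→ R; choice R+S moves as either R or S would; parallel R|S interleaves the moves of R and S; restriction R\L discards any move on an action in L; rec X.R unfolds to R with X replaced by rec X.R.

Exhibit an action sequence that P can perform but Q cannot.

Reachable graph of P (3 states):
  u0 = rec X. c.b.(X + X)\{a,c} + (b.(X\{a} + X\{b,c}))\{a,b} ⊢ ··c··> u1
  u1 = b.((rec X. c.b.(X + X)\{a,c} + (b.(X\{a} + X\{b,c}))\{a,b}) + (rec X. c.b.(X + X)\{a,c} + (b.(X\{a} + X\{b,c}))\{a,b}))\{a,c} ⊢ ··b··> u2
  u2 = ((rec X. c.b.(X + X)\{a,c} + (b.(X\{a} + X\{b,c}))\{a,b}) + (rec X. c.b.(X + X)\{a,c} + (b.(X\{a} + X\{b,c}))\{a,b}))\{a,c} ⊢ deadlocked
Reachable graph of Q (3 states):
  v0 = rec X. c.c.(X + X)\{a,c} + (b.(X\{a} + X\{b,c}))\{a,b} ⊢ ··c··> v1
  v1 = c.((rec X. c.c.(X + X)\{a,c} + (b.(X\{a} + X\{b,c}))\{a,b}) + (rec X. c.c.(X + X)\{a,c} + (b.(X\{a} + X\{b,c}))\{a,b}))\{a,c} ⊢ ··c··> v2
  v2 = ((rec X. c.c.(X + X)\{a,c} + (b.(X\{a} + X\{b,c}))\{a,b}) + (rec X. c.c.(X + X)\{a,c} + (b.(X\{a} + X\{b,c}))\{a,b}))\{a,c} ⊢ deadlocked
Run σ = ⟨cb⟩ on P: start {u0}
  after c @ step 1: {u1}
  after b @ step 2: {u2}
  — P admits the full trace.
Run σ = ⟨cb⟩ on Q: start {v0}
  after c @ step 1: {v1}
  after b @ step 2: ∅ (Q stuck)

cb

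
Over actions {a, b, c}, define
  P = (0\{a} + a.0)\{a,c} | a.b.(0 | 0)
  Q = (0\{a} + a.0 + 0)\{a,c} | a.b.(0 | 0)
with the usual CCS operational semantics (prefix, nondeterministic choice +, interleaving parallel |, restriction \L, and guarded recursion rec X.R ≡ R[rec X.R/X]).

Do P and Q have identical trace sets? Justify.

traces(P) = traces(Q)

Reachable graph of P (3 states):
  s0 = (0\{a} + a.0)\{a,c} | a.b.(0 | 0) → -a-> s1
  s1 = (0\{a} + a.0)\{a,c} | b.(0 | 0) → -b-> s2
  s2 = (0\{a} + a.0)\{a,c} | (0 | 0) → ·
Reachable graph of Q (3 states):
  t0 = (0\{a} + a.0 + 0)\{a,c} | a.b.(0 | 0) → -a-> t1
  t1 = (0\{a} + a.0 + 0)\{a,c} | b.(0 | 0) → -b-> t2
  t2 = (0\{a} + a.0 + 0)\{a,c} | (0 | 0) → ·
Bisimilarity quotient blocks:
  B0 = {s0, t0}
  B1 = {s1, t1}
  B2 = {s2, t2}
s0 ∈ B0, t0 ∈ B0 → same block
Bisimilar ⇒ trace-equivalent.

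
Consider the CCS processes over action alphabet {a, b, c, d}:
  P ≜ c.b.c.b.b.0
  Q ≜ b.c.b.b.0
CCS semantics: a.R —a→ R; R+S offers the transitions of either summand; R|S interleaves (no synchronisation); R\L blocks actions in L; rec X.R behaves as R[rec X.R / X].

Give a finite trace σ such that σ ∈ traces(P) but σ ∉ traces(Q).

c

Reachable graph of P (6 states):
  m0 = c.b.c.b.b.0 → —c→ m1
  m1 = b.c.b.b.0 → —b→ m2
  m2 = c.b.b.0 → —c→ m3
  m3 = b.b.0 → —b→ m4
  m4 = b.0 → —b→ m5
  m5 = 0 → ·
Reachable graph of Q (5 states):
  n0 = b.c.b.b.0 → —b→ n1
  n1 = c.b.b.0 → —c→ n2
  n2 = b.b.0 → —b→ n3
  n3 = b.0 → —b→ n4
  n4 = 0 → ·
Executing c from P (initial set {m0}):
  step 1 (c): {m1}
  P completes σ.
Executing c from Q (initial set {n0}):
  step 1 (c): ∅  — Q cannot continue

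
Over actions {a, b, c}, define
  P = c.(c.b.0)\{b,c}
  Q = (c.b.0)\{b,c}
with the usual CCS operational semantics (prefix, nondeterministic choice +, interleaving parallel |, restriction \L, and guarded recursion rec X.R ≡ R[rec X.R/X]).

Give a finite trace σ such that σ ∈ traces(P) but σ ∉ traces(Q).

c

P's transition system — 2 states:
  s0 = c.(c.b.0)\{b,c} → =c=> s1
  s1 = (c.b.0)\{b,c} → (no moves)
Q's transition system — 1 states:
  t0 = (c.b.0)\{b,c} → (no moves)
Executing c from P (initial set {s0}):
  after c @ step 1: {s1}
  — P admits the full trace.
Executing c from Q (initial set {t0}):
  after c @ step 1: ∅ (Q stuck)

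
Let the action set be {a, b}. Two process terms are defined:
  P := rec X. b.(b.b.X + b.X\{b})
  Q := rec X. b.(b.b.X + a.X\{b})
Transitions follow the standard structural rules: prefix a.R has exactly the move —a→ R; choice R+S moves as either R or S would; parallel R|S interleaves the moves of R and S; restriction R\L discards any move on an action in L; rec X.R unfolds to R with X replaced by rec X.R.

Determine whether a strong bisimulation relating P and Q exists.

LTS(P): 4 reachable states
  p0 = rec X. b.(b.b.X + b.X\{b}) | ··b··> p1
  p1 = b.b.(rec X. b.(b.b.X + b.X\{b})) + b.(rec X. b.(b.b.X + b.X\{b}))\{b} | ··b··> p2, ··b··> p3
  p2 = (rec X. b.(b.b.X + b.X\{b}))\{b} | deadlocked
  p3 = b.(rec X. b.(b.b.X + b.X\{b})) | ··b··> p0
LTS(Q): 4 reachable states
  q0 = rec X. b.(b.b.X + a.X\{b}) | ··b··> q1
  q1 = b.b.(rec X. b.(b.b.X + a.X\{b})) + a.(rec X. b.(b.b.X + a.X\{b}))\{b} | ··a··> q2, ··b··> q3
  q2 = (rec X. b.(b.b.X + a.X\{b}))\{b} | deadlocked
  q3 = b.(rec X. b.(b.b.X + a.X\{b})) | ··b··> q0
Bisimilarity quotient blocks:
  B0 = {p0}
  B1 = {p1}
  B2 = {p3}
  B3 = {p2, q2}
  B4 = {q0}
  B5 = {q1}
  B6 = {q3}
p0 ∈ B0, q0 ∈ B4 → different blocks

P ≁ Q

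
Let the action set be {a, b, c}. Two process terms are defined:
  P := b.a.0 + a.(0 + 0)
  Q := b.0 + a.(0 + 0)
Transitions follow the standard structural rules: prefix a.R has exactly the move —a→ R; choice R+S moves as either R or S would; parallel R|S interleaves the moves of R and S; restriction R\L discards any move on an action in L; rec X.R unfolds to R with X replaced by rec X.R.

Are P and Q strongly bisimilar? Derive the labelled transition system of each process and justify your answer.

LTS(P): 4 reachable states
  p0 = b.a.0 + a.(0 + 0) has moves =a=> p1, =b=> p2
  p1 = 0 + 0 has moves stopped
  p2 = a.0 has moves =a=> p3
  p3 = 0 has moves stopped
LTS(Q): 3 reachable states
  q0 = b.0 + a.(0 + 0) has moves =a=> q1, =b=> q2
  q1 = 0 + 0 has moves stopped
  q2 = 0 has moves stopped
Coarsest stable partition (strong bisimilarity classes):
  B0 = {p0}
  B1 = {p1, p3, q1, q2}
  B2 = {p2}
  B3 = {q0}
p0 ∈ B0, q0 ∈ B3 → different blocks

not bisimilar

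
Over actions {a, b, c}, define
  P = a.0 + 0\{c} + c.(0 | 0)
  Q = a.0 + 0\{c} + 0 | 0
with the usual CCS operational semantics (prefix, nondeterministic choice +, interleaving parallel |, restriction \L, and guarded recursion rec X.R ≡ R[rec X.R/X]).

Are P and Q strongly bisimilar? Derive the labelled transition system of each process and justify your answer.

Reachable graph of P (3 states):
  u0 = a.0 + 0\{c} + c.(0 | 0) has moves =a=> u1, =c=> u2
  u1 = 0 has moves deadlocked
  u2 = 0 | 0 has moves deadlocked
Reachable graph of Q (2 states):
  v0 = a.0 + 0\{c} + 0 | 0 has moves =a=> v1
  v1 = 0 has moves deadlocked
Partition-refinement fixed point:
  B0 = {u0}
  B1 = {u1, u2, v1}
  B2 = {v0}
u0 ∈ B0, v0 ∈ B2 → different blocks

not bisimilar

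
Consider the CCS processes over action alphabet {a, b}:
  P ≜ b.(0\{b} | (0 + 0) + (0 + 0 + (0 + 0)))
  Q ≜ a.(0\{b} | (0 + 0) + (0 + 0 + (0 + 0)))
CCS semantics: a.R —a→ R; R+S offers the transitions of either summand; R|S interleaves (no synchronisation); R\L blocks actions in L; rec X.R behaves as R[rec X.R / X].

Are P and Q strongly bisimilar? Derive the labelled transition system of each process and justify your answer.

P's transition system — 2 states:
  p0 = b.(0\{b} | (0 + 0) + (0 + 0 + (0 + 0))) ⊢ --b--▸ p1
  p1 = 0\{b} | (0 + 0) + (0 + 0 + (0 + 0)) ⊢ ·
Q's transition system — 2 states:
  q0 = a.(0\{b} | (0 + 0) + (0 + 0 + (0 + 0))) ⊢ --a--▸ q1
  q1 = 0\{b} | (0 + 0) + (0 + 0 + (0 + 0)) ⊢ ·
Bisimilarity quotient blocks:
  B0 = {p0}
  B1 = {p1, q1}
  B2 = {q0}
p0 ∈ B0, q0 ∈ B2 → different blocks

NO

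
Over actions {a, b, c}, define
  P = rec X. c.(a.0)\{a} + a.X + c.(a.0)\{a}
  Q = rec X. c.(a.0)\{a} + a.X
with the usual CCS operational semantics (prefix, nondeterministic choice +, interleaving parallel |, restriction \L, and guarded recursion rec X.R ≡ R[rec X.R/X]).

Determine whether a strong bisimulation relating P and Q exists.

bisimilar

P's transition system — 2 states:
  m0 = rec X. c.(a.0)\{a} + a.X + c.(a.0)\{a} ⊢ -a-> m0, -c-> m1
  m1 = (a.0)\{a} ⊢ deadlocked
Q's transition system — 2 states:
  n0 = rec X. c.(a.0)\{a} + a.X ⊢ -a-> n0, -c-> n1
  n1 = (a.0)\{a} ⊢ deadlocked
Partition-refinement fixed point:
  B0 = {m0, n0}
  B1 = {m1, n1}
m0 ∈ B0, n0 ∈ B0 → same block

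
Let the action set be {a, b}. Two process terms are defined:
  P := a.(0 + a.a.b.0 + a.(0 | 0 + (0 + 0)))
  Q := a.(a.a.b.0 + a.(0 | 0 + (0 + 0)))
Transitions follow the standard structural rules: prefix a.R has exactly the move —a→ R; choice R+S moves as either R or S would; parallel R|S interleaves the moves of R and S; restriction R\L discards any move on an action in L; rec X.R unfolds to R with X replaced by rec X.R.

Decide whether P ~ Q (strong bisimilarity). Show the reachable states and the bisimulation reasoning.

P's transition system — 6 states:
  u0 = a.(0 + a.a.b.0 + a.(0 | 0 + (0 + 0))) :: --a--▸ u1
  u1 = 0 + a.a.b.0 + a.(0 | 0 + (0 + 0)) :: --a--▸ u2, --a--▸ u3
  u2 = 0 | 0 + (0 + 0) :: ∅
  u3 = a.b.0 :: --a--▸ u4
  u4 = b.0 :: --b--▸ u5
  u5 = 0 :: ∅
Q's transition system — 6 states:
  v0 = a.(a.a.b.0 + a.(0 | 0 + (0 + 0))) :: --a--▸ v1
  v1 = a.a.b.0 + a.(0 | 0 + (0 + 0)) :: --a--▸ v2, --a--▸ v3
  v2 = 0 | 0 + (0 + 0) :: ∅
  v3 = a.b.0 :: --a--▸ v4
  v4 = b.0 :: --b--▸ v5
  v5 = 0 :: ∅
Bisimilarity quotient blocks:
  B0 = {u0, v0}
  B1 = {u1, v1}
  B2 = {u3, v3}
  B3 = {u4, v4}
  B4 = {u2, u5, v2, v5}
u0 ∈ B0, v0 ∈ B0 → same block

YES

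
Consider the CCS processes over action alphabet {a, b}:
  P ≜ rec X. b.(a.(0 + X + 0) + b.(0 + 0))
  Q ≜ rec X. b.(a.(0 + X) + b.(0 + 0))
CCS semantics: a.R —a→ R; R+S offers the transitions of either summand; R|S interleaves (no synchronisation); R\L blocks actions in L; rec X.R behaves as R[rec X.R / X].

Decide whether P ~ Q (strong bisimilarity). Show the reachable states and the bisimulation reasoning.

LTS(P): 4 reachable states
  m0 = rec X. b.(a.(0 + X + 0) + b.(0 + 0)) → —b→ m1
  m1 = a.(0 + (rec X. b.(a.(0 + X + 0) + b.(0 + 0))) + 0) + b.(0 + 0) → —a→ m2, —b→ m3
  m2 = 0 + (rec X. b.(a.(0 + X + 0) + b.(0 + 0))) + 0 → —b→ m1
  m3 = 0 + 0 → deadlocked
LTS(Q): 4 reachable states
  n0 = rec X. b.(a.(0 + X) + b.(0 + 0)) → —b→ n1
  n1 = a.(0 + (rec X. b.(a.(0 + X) + b.(0 + 0)))) + b.(0 + 0) → —a→ n2, —b→ n3
  n2 = 0 + (rec X. b.(a.(0 + X) + b.(0 + 0))) → —b→ n1
  n3 = 0 + 0 → deadlocked
Coarsest stable partition (strong bisimilarity classes):
  B0 = {m0, m2, n0, n2}
  B1 = {m1, n1}
  B2 = {m3, n3}
m0 ∈ B0, n0 ∈ B0 → same block

P ~ Q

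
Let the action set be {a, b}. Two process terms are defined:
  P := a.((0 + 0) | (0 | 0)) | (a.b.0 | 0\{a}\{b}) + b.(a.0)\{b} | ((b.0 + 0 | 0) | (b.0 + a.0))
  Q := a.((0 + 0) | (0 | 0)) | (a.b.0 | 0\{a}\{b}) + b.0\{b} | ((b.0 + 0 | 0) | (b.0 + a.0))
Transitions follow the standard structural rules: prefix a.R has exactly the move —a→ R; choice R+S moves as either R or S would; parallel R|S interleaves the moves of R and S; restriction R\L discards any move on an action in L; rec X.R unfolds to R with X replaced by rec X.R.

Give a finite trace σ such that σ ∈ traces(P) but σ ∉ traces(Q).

baa

Reachable graph of P (17 states):
  p0 = a.((0 + 0) | (0 | 0)) | (a.b.0 | 0\{a}\{b}) + b.(a.0)\{b} | ((b.0 + 0 | 0) | (b.0 + a.0)) has moves -a-> p1, -a-> p2, -a-> p3, -b-> p3, -b-> p4, -b-> p5
  p1 = (0 + 0) | (0 | 0) | (a.b.0 | 0\{a}\{b}) has moves -a-> p6
  p2 = a.((0 + 0) | (0 | 0)) | (b.0 | 0\{a}\{b}) has moves -a-> p6, -b-> p7
  p3 = b.(a.0)\{b} | ((b.0 + 0 | 0) | 0) has moves -b-> p8, -b-> p9
  p4 = (a.0)\{b} | ((b.0 + 0 | 0) | (b.0 + a.0)) has moves -a-> p10, -a-> p8, -b-> p11, -b-> p8
  p5 = b.(a.0)\{b} | (0 | (b.0 + a.0)) has moves -a-> p9, -b-> p11, -b-> p9
  p6 = (0 + 0) | (0 | 0) | (b.0 | 0\{a}\{b}) has moves -b-> p12
  p7 = a.((0 + 0) | (0 | 0)) | (0 | 0\{a}\{b}) has moves -a-> p12
  p8 = (a.0)\{b} | ((b.0 + 0 | 0) | 0) has moves -a-> p13, -b-> p14
  p9 = b.(a.0)\{b} | (0 | 0) has moves -b-> p14
  p10 = 0\{b} | ((b.0 + 0 | 0) | (b.0 + a.0)) has moves -a-> p13, -b-> p13, -b-> p15
  p11 = (a.0)\{b} | (0 | (b.0 + a.0)) has moves -a-> p14, -a-> p15, -b-> p14
  p12 = (0 + 0) | (0 | 0) | (0 | 0\{a}\{b}) has moves stopped
  p13 = 0\{b} | ((b.0 + 0 | 0) | 0) has moves -b-> p16
  p14 = (a.0)\{b} | (0 | 0) has moves -a-> p16
  p15 = 0\{b} | (0 | (b.0 + a.0)) has moves -a-> p16, -b-> p16
  p16 = 0\{b} | (0 | 0) has moves stopped
Reachable graph of Q (13 states):
  q0 = a.((0 + 0) | (0 | 0)) | (a.b.0 | 0\{a}\{b}) + b.0\{b} | ((b.0 + 0 | 0) | (b.0 + a.0)) has moves -a-> q1, -a-> q2, -a-> q3, -b-> q3, -b-> q4, -b-> q5
  q1 = (0 + 0) | (0 | 0) | (a.b.0 | 0\{a}\{b}) has moves -a-> q6
  q2 = a.((0 + 0) | (0 | 0)) | (b.0 | 0\{a}\{b}) has moves -a-> q6, -b-> q7
  q3 = b.0\{b} | ((b.0 + 0 | 0) | 0) has moves -b-> q8, -b-> q9
  q4 = 0\{b} | ((b.0 + 0 | 0) | (b.0 + a.0)) has moves -a-> q8, -b-> q10, -b-> q8
  q5 = b.0\{b} | (0 | (b.0 + a.0)) has moves -a-> q9, -b-> q10, -b-> q9
  q6 = (0 + 0) | (0 | 0) | (b.0 | 0\{a}\{b}) has moves -b-> q11
  q7 = a.((0 + 0) | (0 | 0)) | (0 | 0\{a}\{b}) has moves -a-> q11
  q8 = 0\{b} | ((b.0 + 0 | 0) | 0) has moves -b-> q12
  q9 = b.0\{b} | (0 | 0) has moves -b-> q12
  q10 = 0\{b} | (0 | (b.0 + a.0)) has moves -a-> q12, -b-> q12
  q11 = (0 + 0) | (0 | 0) | (0 | 0\{a}\{b}) has moves stopped
  q12 = 0\{b} | (0 | 0) has moves stopped
Executing baa from P (initial set {p0}):
  step 1 (b): {p3, p4, p5}
  step 2 (a): {p10, p8, p9}
  step 3 (a): {p13}
  P completes σ.
Executing baa from Q (initial set {q0}):
  step 1 (b): {q3, q4, q5}
  step 2 (a): {q8, q9}
  step 3 (a): ∅  — Q cannot continue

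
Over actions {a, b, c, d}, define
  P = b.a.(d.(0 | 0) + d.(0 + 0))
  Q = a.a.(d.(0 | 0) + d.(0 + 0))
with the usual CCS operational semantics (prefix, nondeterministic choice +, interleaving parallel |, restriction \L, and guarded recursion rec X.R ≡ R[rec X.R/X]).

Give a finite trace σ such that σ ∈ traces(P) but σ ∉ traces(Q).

LTS(P): 5 reachable states
  s0 = b.a.(d.(0 | 0) + d.(0 + 0)) → =b=> s1
  s1 = a.(d.(0 | 0) + d.(0 + 0)) → =a=> s2
  s2 = d.(0 | 0) + d.(0 + 0) → =d=> s3, =d=> s4
  s3 = 0 + 0 → ∅
  s4 = 0 | 0 → ∅
LTS(Q): 5 reachable states
  t0 = a.a.(d.(0 | 0) + d.(0 + 0)) → =a=> t1
  t1 = a.(d.(0 | 0) + d.(0 + 0)) → =a=> t2
  t2 = d.(0 | 0) + d.(0 + 0) → =d=> t3, =d=> t4
  t3 = 0 + 0 → ∅
  t4 = 0 | 0 → ∅
Trace ⟨b⟩ through P, begin at {s0}:
  step 1 (b): {s1}
  — P admits the full trace.
Trace ⟨b⟩ through Q, begin at {t0}:
  step 1 (b): ∅ (Q stuck)

b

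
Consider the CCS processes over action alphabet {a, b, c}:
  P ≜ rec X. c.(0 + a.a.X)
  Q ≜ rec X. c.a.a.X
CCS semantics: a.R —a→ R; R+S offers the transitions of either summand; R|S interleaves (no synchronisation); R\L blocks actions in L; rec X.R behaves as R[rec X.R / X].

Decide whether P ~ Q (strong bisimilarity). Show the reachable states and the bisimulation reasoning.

LTS(P): 3 reachable states
  p0 = rec X. c.(0 + a.a.X) → ··c··> p1
  p1 = 0 + a.a.(rec X. c.(0 + a.a.X)) → ··a··> p2
  p2 = a.(rec X. c.(0 + a.a.X)) → ··a··> p0
LTS(Q): 3 reachable states
  q0 = rec X. c.a.a.X → ··c··> q1
  q1 = a.a.(rec X. c.a.a.X) → ··a··> q2
  q2 = a.(rec X. c.a.a.X) → ··a··> q0
Bisimilarity quotient blocks:
  B0 = {p0, q0}
  B1 = {p1, q1}
  B2 = {p2, q2}
p0 ∈ B0, q0 ∈ B0 → same block

P ~ Q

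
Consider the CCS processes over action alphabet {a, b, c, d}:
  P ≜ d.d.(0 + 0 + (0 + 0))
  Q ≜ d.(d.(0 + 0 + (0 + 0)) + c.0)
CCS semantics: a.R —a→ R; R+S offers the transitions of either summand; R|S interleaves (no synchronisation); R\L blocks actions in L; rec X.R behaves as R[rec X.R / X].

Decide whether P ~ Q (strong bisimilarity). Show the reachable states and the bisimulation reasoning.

P ≁ Q

Reachable graph of P (3 states):
  m0 = d.d.(0 + 0 + (0 + 0)) has moves —d→ m1
  m1 = d.(0 + 0 + (0 + 0)) has moves —d→ m2
  m2 = 0 + 0 + (0 + 0) has moves stopped
Reachable graph of Q (4 states):
  n0 = d.(d.(0 + 0 + (0 + 0)) + c.0) has moves —d→ n1
  n1 = d.(0 + 0 + (0 + 0)) + c.0 has moves —c→ n2, —d→ n3
  n2 = 0 has moves stopped
  n3 = 0 + 0 + (0 + 0) has moves stopped
Partition-refinement fixed point:
  B0 = {m0}
  B1 = {m1}
  B2 = {m2, n2, n3}
  B3 = {n0}
  B4 = {n1}
m0 ∈ B0, n0 ∈ B3 → different blocks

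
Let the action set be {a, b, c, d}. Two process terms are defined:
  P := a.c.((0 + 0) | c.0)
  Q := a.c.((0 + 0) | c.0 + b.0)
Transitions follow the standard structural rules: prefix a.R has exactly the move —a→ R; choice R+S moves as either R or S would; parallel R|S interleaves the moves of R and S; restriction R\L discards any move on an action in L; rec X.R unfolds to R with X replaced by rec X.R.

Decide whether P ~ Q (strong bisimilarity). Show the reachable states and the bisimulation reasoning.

P's transition system — 4 states:
  p0 = a.c.((0 + 0) | c.0) has moves ··a··> p1
  p1 = c.((0 + 0) | c.0) has moves ··c··> p2
  p2 = (0 + 0) | c.0 has moves ··c··> p3
  p3 = (0 + 0) | 0 has moves ∅
Q's transition system — 5 states:
  q0 = a.c.((0 + 0) | c.0 + b.0) has moves ··a··> q1
  q1 = c.((0 + 0) | c.0 + b.0) has moves ··c··> q2
  q2 = (0 + 0) | c.0 + b.0 has moves ··b··> q3, ··c··> q4
  q3 = 0 has moves ∅
  q4 = (0 + 0) | 0 has moves ∅
Partition-refinement fixed point:
  B0 = {p0}
  B1 = {p1}
  B2 = {p2}
  B3 = {p3, q3, q4}
  B4 = {q0}
  B5 = {q1}
  B6 = {q2}
p0 ∈ B0, q0 ∈ B4 → different blocks

not bisimilar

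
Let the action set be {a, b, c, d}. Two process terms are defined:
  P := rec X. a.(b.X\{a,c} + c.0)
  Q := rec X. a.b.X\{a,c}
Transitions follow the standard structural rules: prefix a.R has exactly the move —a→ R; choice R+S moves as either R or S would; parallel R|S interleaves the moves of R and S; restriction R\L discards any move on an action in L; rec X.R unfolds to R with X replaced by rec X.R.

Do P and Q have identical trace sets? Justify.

P's transition system — 4 states:
  p0 = rec X. a.(b.X\{a,c} + c.0) has moves ··a··> p1
  p1 = b.(rec X. a.(b.X\{a,c} + c.0))\{a,c} + c.0 has moves ··b··> p2, ··c··> p3
  p2 = (rec X. a.(b.X\{a,c} + c.0))\{a,c} has moves (no moves)
  p3 = 0 has moves (no moves)
Q's transition system — 3 states:
  q0 = rec X. a.b.X\{a,c} has moves ··a··> q1
  q1 = b.(rec X. a.b.X\{a,c})\{a,c} has moves ··b··> q2
  q2 = (rec X. a.b.X\{a,c})\{a,c} has moves (no moves)
Trace ⟨ac⟩ through P, begin at {p0}:
  step 1 (a): {p1}
  step 2 (c): {p3}
  — P admits the full trace.
Trace ⟨ac⟩ through Q, begin at {q0}:
  step 1 (a): {q1}
  step 2 (c): no successor for Q

trace-distinct — witness ⟨ac⟩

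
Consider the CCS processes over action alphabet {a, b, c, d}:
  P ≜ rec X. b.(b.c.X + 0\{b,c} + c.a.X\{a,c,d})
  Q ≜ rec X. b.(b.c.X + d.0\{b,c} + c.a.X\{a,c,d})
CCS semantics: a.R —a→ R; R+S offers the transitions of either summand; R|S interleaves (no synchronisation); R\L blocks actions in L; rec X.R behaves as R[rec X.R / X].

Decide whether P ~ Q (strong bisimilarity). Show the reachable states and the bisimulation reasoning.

LTS(P): 7 reachable states
  p0 = rec X. b.(b.c.X + 0\{b,c} + c.a.X\{a,c,d}) → —b→ p1
  p1 = b.c.(rec X. b.(b.c.X + 0\{b,c} + c.a.X\{a,c,d})) + 0\{b,c} + c.a.(rec X. b.(b.c.X + 0\{b,c} + c.a.X\{a,c,d}))\{a,c,d} → —b→ p2, —c→ p3
  p2 = c.(rec X. b.(b.c.X + 0\{b,c} + c.a.X\{a,c,d})) → —c→ p0
  p3 = a.(rec X. b.(b.c.X + 0\{b,c} + c.a.X\{a,c,d}))\{a,c,d} → —a→ p4
  p4 = (rec X. b.(b.c.X + 0\{b,c} + c.a.X\{a,c,d}))\{a,c,d} → —b→ p5
  p5 = (b.c.(rec X. b.(b.c.X + 0\{b,c} + c.a.X\{a,c,d})) + 0\{b,c} + c.a.(rec X. b.(b.c.X + 0\{b,c} + c.a.X\{a,c,d}))\{a,c,d})\{a,c,d} → —b→ p6
  p6 = (c.(rec X. b.(b.c.X + 0\{b,c} + c.a.X\{a,c,d})))\{a,c,d} → stopped
LTS(Q): 8 reachable states
  q0 = rec X. b.(b.c.X + d.0\{b,c} + c.a.X\{a,c,d}) → —b→ q1
  q1 = b.c.(rec X. b.(b.c.X + d.0\{b,c} + c.a.X\{a,c,d})) + d.0\{b,c} + c.a.(rec X. b.(b.c.X + d.0\{b,c} + c.a.X\{a,c,d}))\{a,c,d} → —b→ q2, —c→ q3, —d→ q4
  q2 = c.(rec X. b.(b.c.X + d.0\{b,c} + c.a.X\{a,c,d})) → —c→ q0
  q3 = a.(rec X. b.(b.c.X + d.0\{b,c} + c.a.X\{a,c,d}))\{a,c,d} → —a→ q5
  q4 = 0\{b,c} → stopped
  q5 = (rec X. b.(b.c.X + d.0\{b,c} + c.a.X\{a,c,d}))\{a,c,d} → —b→ q6
  q6 = (b.c.(rec X. b.(b.c.X + d.0\{b,c} + c.a.X\{a,c,d})) + d.0\{b,c} + c.a.(rec X. b.(b.c.X + d.0\{b,c} + c.a.X\{a,c,d}))\{a,c,d})\{a,c,d} → —b→ q7
  q7 = (c.(rec X. b.(b.c.X + d.0\{b,c} + c.a.X\{a,c,d})))\{a,c,d} → stopped
Coarsest stable partition (strong bisimilarity classes):
  B0 = {p0}
  B1 = {p1}
  B2 = {p3, q3}
  B3 = {p4, q5}
  B4 = {p5, q6}
  B5 = {p6, q4, q7}
  B6 = {p2}
  B7 = {q0}
  B8 = {q1}
  B9 = {q2}
p0 ∈ B0, q0 ∈ B7 → different blocks

not bisimilar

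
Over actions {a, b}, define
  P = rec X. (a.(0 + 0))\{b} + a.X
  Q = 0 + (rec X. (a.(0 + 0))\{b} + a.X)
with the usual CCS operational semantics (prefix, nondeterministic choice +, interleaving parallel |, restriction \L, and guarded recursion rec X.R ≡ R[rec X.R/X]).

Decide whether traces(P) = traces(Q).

P's transition system — 2 states:
  m0 = rec X. (a.(0 + 0))\{b} + a.X :: ··a··> m0, ··a··> m1
  m1 = (0 + 0)\{b} :: (no moves)
Q's transition system — 3 states:
  n0 = 0 + (rec X. (a.(0 + 0))\{b} + a.X) :: ··a··> n1, ··a··> n2
  n1 = (0 + 0)\{b} :: (no moves)
  n2 = rec X. (a.(0 + 0))\{b} + a.X :: ··a··> n1, ··a··> n2
Coarsest stable partition (strong bisimilarity classes):
  B0 = {m0, n0, n2}
  B1 = {m1, n1}
m0 ∈ B0, n0 ∈ B0 → same block
Bisimilar ⇒ trace-equivalent.

trace-equivalent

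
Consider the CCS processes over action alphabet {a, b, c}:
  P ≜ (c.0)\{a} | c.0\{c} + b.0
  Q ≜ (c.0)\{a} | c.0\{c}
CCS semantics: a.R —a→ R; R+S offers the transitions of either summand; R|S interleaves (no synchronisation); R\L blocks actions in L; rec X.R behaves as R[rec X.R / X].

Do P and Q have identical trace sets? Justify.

trace-distinct — witness ⟨b⟩

LTS(P): 5 reachable states
  u0 = (c.0)\{a} | c.0\{c} + b.0 | —b→ u1, —c→ u2, —c→ u3
  u1 = 0 | ∅
  u2 = (c.0)\{a} | 0\{c} | —c→ u4
  u3 = 0\{a} | c.0\{c} | —c→ u4
  u4 = 0\{a} | 0\{c} | ∅
LTS(Q): 4 reachable states
  v0 = (c.0)\{a} | c.0\{c} | —c→ v1, —c→ v2
  v1 = (c.0)\{a} | 0\{c} | —c→ v3
  v2 = 0\{a} | c.0\{c} | —c→ v3
  v3 = 0\{a} | 0\{c} | ∅
Trace ⟨b⟩ through P, begin at {u0}:
  [1] b ⇒ {u1}
  P completes σ.
Trace ⟨b⟩ through Q, begin at {v0}:
  [1] b ⇒ no successor for Q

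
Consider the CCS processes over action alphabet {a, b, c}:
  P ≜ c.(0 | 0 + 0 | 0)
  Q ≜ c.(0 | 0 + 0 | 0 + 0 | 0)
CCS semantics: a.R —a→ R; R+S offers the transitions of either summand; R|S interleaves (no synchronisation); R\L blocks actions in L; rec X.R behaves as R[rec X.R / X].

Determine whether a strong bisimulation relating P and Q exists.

YES

LTS(P): 2 reachable states
  u0 = c.(0 | 0 + 0 | 0) → =c=> u1
  u1 = 0 | 0 + 0 | 0 → ·
LTS(Q): 2 reachable states
  v0 = c.(0 | 0 + 0 | 0 + 0 | 0) → =c=> v1
  v1 = 0 | 0 + 0 | 0 + 0 | 0 → ·
Partition-refinement fixed point:
  B0 = {u0, v0}
  B1 = {u1, v1}
u0 ∈ B0, v0 ∈ B0 → same block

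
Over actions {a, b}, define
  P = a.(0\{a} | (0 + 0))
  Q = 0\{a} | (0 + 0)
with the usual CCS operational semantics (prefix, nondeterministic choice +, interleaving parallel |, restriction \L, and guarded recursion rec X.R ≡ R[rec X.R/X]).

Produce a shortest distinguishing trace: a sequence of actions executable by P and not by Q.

a

P's transition system — 2 states:
  m0 = a.(0\{a} | (0 + 0)) :: —a→ m1
  m1 = 0\{a} | (0 + 0) :: deadlocked
Q's transition system — 1 states:
  n0 = 0\{a} | (0 + 0) :: deadlocked
Trace ⟨a⟩ through P, begin at {m0}:
  [1] a ⇒ {m1}
  ✓ P
Trace ⟨a⟩ through Q, begin at {n0}:
  [1] a ⇒ ∅  — Q cannot continue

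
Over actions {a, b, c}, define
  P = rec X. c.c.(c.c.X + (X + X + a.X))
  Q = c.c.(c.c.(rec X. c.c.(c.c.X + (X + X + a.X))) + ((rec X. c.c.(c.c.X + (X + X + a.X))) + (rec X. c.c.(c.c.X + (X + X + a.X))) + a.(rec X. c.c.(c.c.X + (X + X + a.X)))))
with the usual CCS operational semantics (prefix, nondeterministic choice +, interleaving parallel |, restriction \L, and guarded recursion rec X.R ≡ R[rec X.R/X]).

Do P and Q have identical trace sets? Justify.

Reachable graph of P (4 states):
  p0 = rec X. c.c.(c.c.X + (X + X + a.X)) :: ··c··> p1
  p1 = c.(c.c.(rec X. c.c.(c.c.X + (X + X + a.X))) + ((rec X. c.c.(c.c.X + (X + X + a.X))) + (rec X. c.c.(c.c.X + (X + X + a.X))) + a.(rec X. c.c.(c.c.X + (X + X + a.X))))) :: ··c··> p2
  p2 = c.c.(rec X. c.c.(c.c.X + (X + X + a.X))) + ((rec X. c.c.(c.c.X + (X + X + a.X))) + (rec X. c.c.(c.c.X + (X + X + a.X))) + a.(rec X. c.c.(c.c.X + (X + X + a.X)))) :: ··a··> p0, ··c··> p1, ··c··> p3
  p3 = c.(rec X. c.c.(c.c.X + (X + X + a.X))) :: ··c··> p0
Reachable graph of Q (5 states):
  q0 = c.c.(c.c.(rec X. c.c.(c.c.X + (X + X + a.X))) + ((rec X. c.c.(c.c.X + (X + X + a.X))) + (rec X. c.c.(c.c.X + (X + X + a.X))) + a.(rec X. c.c.(c.c.X + (X + X + a.X))))) :: ··c··> q1
  q1 = c.(c.c.(rec X. c.c.(c.c.X + (X + X + a.X))) + ((rec X. c.c.(c.c.X + (X + X + a.X))) + (rec X. c.c.(c.c.X + (X + X + a.X))) + a.(rec X. c.c.(c.c.X + (X + X + a.X))))) :: ··c··> q2
  q2 = c.c.(rec X. c.c.(c.c.X + (X + X + a.X))) + ((rec X. c.c.(c.c.X + (X + X + a.X))) + (rec X. c.c.(c.c.X + (X + X + a.X))) + a.(rec X. c.c.(c.c.X + (X + X + a.X)))) :: ··a··> q3, ··c··> q1, ··c··> q4
  q3 = rec X. c.c.(c.c.X + (X + X + a.X)) :: ··c··> q1
  q4 = c.(rec X. c.c.(c.c.X + (X + X + a.X))) :: ··c··> q3
Bisimilarity quotient blocks:
  B0 = {p0, q0, q3}
  B1 = {p1, q1}
  B2 = {p2, q2}
  B3 = {p3, q4}
p0 ∈ B0, q0 ∈ B0 → same block
Bisimilar ⇒ trace-equivalent.

trace-equivalent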